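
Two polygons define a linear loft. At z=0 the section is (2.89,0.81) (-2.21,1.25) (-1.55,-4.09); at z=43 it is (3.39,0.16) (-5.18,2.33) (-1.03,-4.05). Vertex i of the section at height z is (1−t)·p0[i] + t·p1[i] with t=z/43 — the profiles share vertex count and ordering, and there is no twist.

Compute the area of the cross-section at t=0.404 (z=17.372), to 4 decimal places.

Cross-section at t=0.404: each vertex is (1-t)·p0[i] + t·p1[i].
  v1: (1-0.404)·(2.89,0.81) + 0.404·(3.39,0.16) = (3.0920,0.5474)
  v2: (1-0.404)·(-2.21,1.25) + 0.404·(-5.18,2.33) = (-3.4099,1.6863)
  v3: (1-0.404)·(-1.55,-4.09) + 0.404·(-1.03,-4.05) = (-1.3399,-4.0738)
Shoelace sum Σ(x_i·y_{i+1} − x_{i+1}·y_i):
  i=1: 3.0920·1.6863 − -3.4099·0.5474 = +7.0807 (running +7.0807)
  i=2: -3.4099·-4.0738 − -1.3399·1.6863 = +16.1508 (running +23.2315)
  i=3: -1.3399·0.5474 − 3.0920·-4.0738 = +11.8628 (running +35.0944)
Area = |Σ|/2 = |35.0944|/2 = 17.5472

Area at t=0.404: 17.5472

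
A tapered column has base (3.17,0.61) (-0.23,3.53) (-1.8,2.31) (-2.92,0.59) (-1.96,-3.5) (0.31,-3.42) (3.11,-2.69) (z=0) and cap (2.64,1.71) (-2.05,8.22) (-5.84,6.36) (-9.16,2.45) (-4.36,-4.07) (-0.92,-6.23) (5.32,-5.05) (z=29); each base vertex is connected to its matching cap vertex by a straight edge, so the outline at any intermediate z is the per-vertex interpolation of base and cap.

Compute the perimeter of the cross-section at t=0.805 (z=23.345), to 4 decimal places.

Perimeter at t=0.805: 38.6674

Cross-section at t=0.805: each vertex is (1-t)·p0[i] + t·p1[i].
  v1: (1-0.805)·(3.17,0.61) + 0.805·(2.64,1.71) = (2.7434,1.4955)
  v2: (1-0.805)·(-0.23,3.53) + 0.805·(-2.05,8.22) = (-1.6951,7.3055)
  v3: (1-0.805)·(-1.8,2.31) + 0.805·(-5.84,6.36) = (-5.0522,5.5703)
  v4: (1-0.805)·(-2.92,0.59) + 0.805·(-9.16,2.45) = (-7.9432,2.0873)
  v5: (1-0.805)·(-1.96,-3.5) + 0.805·(-4.36,-4.07) = (-3.8920,-3.9588)
  v6: (1-0.805)·(0.31,-3.42) + 0.805·(-0.92,-6.23) = (-0.6802,-5.6821)
  v7: (1-0.805)·(3.11,-2.69) + 0.805·(5.32,-5.05) = (4.8891,-4.5898)
Perimeter = Σ |v_{i+1} − v_i|:
  edge 1→2: √(-4.4385² + 5.8100²) = 7.3113 (running 7.3113)
  edge 2→3: √(-3.3571² + -1.7352²) = 3.7790 (running 11.0903)
  edge 3→4: √(-2.8910² + -3.4830²) = 4.5265 (running 15.6168)
  edge 4→5: √(4.0512² + -6.0462²) = 7.2779 (running 22.8947)
  edge 5→6: √(3.2119² + -1.7232²) = 3.6449 (running 26.5396)
  edge 6→7: √(5.5692² + 1.0923²) = 5.6753 (running 32.2149)
  edge 7→1: √(-2.1457² + 6.0853²) = 6.4525 (running 38.6674)
Perimeter = 38.6674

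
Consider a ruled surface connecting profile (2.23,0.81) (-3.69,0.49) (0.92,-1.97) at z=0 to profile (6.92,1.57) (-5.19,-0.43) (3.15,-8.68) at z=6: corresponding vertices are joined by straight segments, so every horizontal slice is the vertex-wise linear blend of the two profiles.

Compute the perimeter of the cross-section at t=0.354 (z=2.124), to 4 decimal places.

Perimeter at t=0.354: 21.4593

Cross-section at t=0.354: each vertex is (1-t)·p0[i] + t·p1[i].
  v1: (1-0.354)·(2.23,0.81) + 0.354·(6.92,1.57) = (3.8903,1.0790)
  v2: (1-0.354)·(-3.69,0.49) + 0.354·(-5.19,-0.43) = (-4.2210,0.1643)
  v3: (1-0.354)·(0.92,-1.97) + 0.354·(3.15,-8.68) = (1.7094,-4.3453)
Perimeter = Σ |v_{i+1} − v_i|:
  edge 1→2: √(-8.1113² + -0.9147²) = 8.1627 (running 8.1627)
  edge 2→3: √(5.9304² + -4.5097²) = 7.4503 (running 15.6130)
  edge 3→1: √(2.1808² + 5.4244²) = 5.8464 (running 21.4593)
Perimeter = 21.4593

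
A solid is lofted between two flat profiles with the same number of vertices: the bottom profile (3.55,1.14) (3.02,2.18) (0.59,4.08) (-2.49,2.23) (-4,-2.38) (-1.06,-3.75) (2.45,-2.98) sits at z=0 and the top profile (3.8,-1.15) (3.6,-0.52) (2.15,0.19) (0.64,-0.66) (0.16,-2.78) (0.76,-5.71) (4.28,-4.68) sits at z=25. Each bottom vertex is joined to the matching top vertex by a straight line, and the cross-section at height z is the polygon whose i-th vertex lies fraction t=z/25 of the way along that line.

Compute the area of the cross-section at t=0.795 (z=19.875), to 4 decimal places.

Cross-section at t=0.795: each vertex is (1-t)·p0[i] + t·p1[i].
  v1: (1-0.795)·(3.55,1.14) + 0.795·(3.8,-1.15) = (3.7487,-0.6806)
  v2: (1-0.795)·(3.02,2.18) + 0.795·(3.6,-0.52) = (3.4811,0.0335)
  v3: (1-0.795)·(0.59,4.08) + 0.795·(2.15,0.19) = (1.8302,0.9874)
  v4: (1-0.795)·(-2.49,2.23) + 0.795·(0.64,-0.66) = (-0.0016,-0.0676)
  v5: (1-0.795)·(-4,-2.38) + 0.795·(0.16,-2.78) = (-0.6928,-2.6980)
  v6: (1-0.795)·(-1.06,-3.75) + 0.795·(0.76,-5.71) = (0.3869,-5.3082)
  v7: (1-0.795)·(2.45,-2.98) + 0.795·(4.28,-4.68) = (3.9049,-4.3315)
Shoelace sum Σ(x_i·y_{i+1} − x_{i+1}·y_i):
  i=1: 3.7487·0.0335 − 3.4811·-0.6806 = +2.4946 (running +2.4946)
  i=2: 3.4811·0.9874 − 1.8302·0.0335 = +3.3761 (running +5.8707)
  i=3: 1.8302·-0.0676 − -0.0016·0.9874 = -0.1220 (running +5.7487)
  i=4: -0.0016·-2.6980 − -0.6928·-0.0676 = -0.0423 (running +5.7064)
  i=5: -0.6928·-5.3082 − 0.3869·-2.6980 = +4.7214 (running +10.4278)
  i=6: 0.3869·-4.3315 − 3.9049·-5.3082 = +19.0519 (running +29.4796)
  i=7: 3.9049·-0.6806 − 3.7487·-4.3315 = +13.5803 (running +43.0599)
Area = |Σ|/2 = |43.0599|/2 = 21.5300

Area at t=0.795: 21.5300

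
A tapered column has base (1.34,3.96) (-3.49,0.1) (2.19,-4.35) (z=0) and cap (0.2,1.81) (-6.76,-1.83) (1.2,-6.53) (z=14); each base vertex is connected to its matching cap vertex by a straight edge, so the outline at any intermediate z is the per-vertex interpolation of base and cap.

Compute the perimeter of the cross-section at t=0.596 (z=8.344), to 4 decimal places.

Cross-section at t=0.596: each vertex is (1-t)·p0[i] + t·p1[i].
  v1: (1-0.596)·(1.34,3.96) + 0.596·(0.2,1.81) = (0.6606,2.6786)
  v2: (1-0.596)·(-3.49,0.1) + 0.596·(-6.76,-1.83) = (-5.4389,-1.0503)
  v3: (1-0.596)·(2.19,-4.35) + 0.596·(1.2,-6.53) = (1.6000,-5.6493)
Perimeter = Σ |v_{i+1} − v_i|:
  edge 1→2: √(-6.0995² + -3.7289²) = 7.1490 (running 7.1490)
  edge 2→3: √(7.0389² + -4.5990²) = 8.4081 (running 15.5571)
  edge 3→1: √(-0.9394² + 8.3279²) = 8.3807 (running 23.9378)
Perimeter = 23.9378

Perimeter at t=0.596: 23.9378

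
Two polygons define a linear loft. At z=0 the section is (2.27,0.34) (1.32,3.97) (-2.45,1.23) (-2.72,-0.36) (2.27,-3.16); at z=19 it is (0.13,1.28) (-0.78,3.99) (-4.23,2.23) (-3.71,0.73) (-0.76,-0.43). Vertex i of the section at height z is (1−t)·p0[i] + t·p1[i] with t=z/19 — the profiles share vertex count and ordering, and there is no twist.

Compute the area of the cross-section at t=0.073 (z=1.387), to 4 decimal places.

Cross-section at t=0.073: each vertex is (1-t)·p0[i] + t·p1[i].
  v1: (1-0.073)·(2.27,0.34) + 0.073·(0.13,1.28) = (2.1138,0.4086)
  v2: (1-0.073)·(1.32,3.97) + 0.073·(-0.78,3.99) = (1.1667,3.9715)
  v3: (1-0.073)·(-2.45,1.23) + 0.073·(-4.23,2.23) = (-2.5799,1.3030)
  v4: (1-0.073)·(-2.72,-0.36) + 0.073·(-3.71,0.73) = (-2.7923,-0.2804)
  v5: (1-0.073)·(2.27,-3.16) + 0.073·(-0.76,-0.43) = (2.0488,-2.9607)
Shoelace sum Σ(x_i·y_{i+1} − x_{i+1}·y_i):
  i=1: 2.1138·3.9715 − 1.1667·0.4086 = +7.9181 (running +7.9181)
  i=2: 1.1667·1.3030 − -2.5799·3.9715 = +11.7663 (running +19.6844)
  i=3: -2.5799·-0.2804 − -2.7923·1.3030 = +4.3618 (running +24.0462)
  i=4: -2.7923·-2.9607 − 2.0488·-0.2804 = +8.8416 (running +32.8879)
  i=5: 2.0488·0.4086 − 2.1138·-2.9607 = +7.0955 (running +39.9833)
Area = |Σ|/2 = |39.9833|/2 = 19.9917

Area at t=0.073: 19.9917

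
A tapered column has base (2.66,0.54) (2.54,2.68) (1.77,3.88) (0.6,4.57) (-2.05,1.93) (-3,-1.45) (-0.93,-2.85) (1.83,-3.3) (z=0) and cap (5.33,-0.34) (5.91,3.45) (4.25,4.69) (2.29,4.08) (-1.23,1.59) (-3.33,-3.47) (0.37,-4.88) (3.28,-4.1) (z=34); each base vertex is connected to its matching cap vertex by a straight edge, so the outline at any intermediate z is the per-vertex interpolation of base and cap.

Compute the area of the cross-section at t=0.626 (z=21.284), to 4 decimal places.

Area at t=0.626: 45.3301

Cross-section at t=0.626: each vertex is (1-t)·p0[i] + t·p1[i].
  v1: (1-0.626)·(2.66,0.54) + 0.626·(5.33,-0.34) = (4.3314,-0.0109)
  v2: (1-0.626)·(2.54,2.68) + 0.626·(5.91,3.45) = (4.6496,3.1620)
  v3: (1-0.626)·(1.77,3.88) + 0.626·(4.25,4.69) = (3.3225,4.3871)
  v4: (1-0.626)·(0.6,4.57) + 0.626·(2.29,4.08) = (1.6579,4.2633)
  v5: (1-0.626)·(-2.05,1.93) + 0.626·(-1.23,1.59) = (-1.5367,1.7172)
  v6: (1-0.626)·(-3,-1.45) + 0.626·(-3.33,-3.47) = (-3.2066,-2.7145)
  v7: (1-0.626)·(-0.93,-2.85) + 0.626·(0.37,-4.88) = (-0.1162,-4.1208)
  v8: (1-0.626)·(1.83,-3.3) + 0.626·(3.28,-4.1) = (2.7377,-3.8008)
Shoelace sum Σ(x_i·y_{i+1} − x_{i+1}·y_i):
  i=1: 4.3314·3.1620 − 4.6496·-0.0109 = +13.7466 (running +13.7466)
  i=2: 4.6496·4.3871 − 3.3225·3.1620 = +9.8924 (running +23.6390)
  i=3: 3.3225·4.2633 − 1.6579·4.3871 = +6.8911 (running +30.5302)
  i=4: 1.6579·1.7172 − -1.5367·4.2633 = +9.3982 (running +39.9284)
  i=5: -1.5367·-2.7145 − -3.2066·1.7172 = +9.6776 (running +49.6059)
  i=6: -3.2066·-4.1208 − -0.1162·-2.7145 = +12.8982 (running +62.5041)
  i=7: -0.1162·-3.8008 − 2.7377·-4.1208 = +11.7231 (running +74.2272)
  i=8: 2.7377·-0.0109 − 4.3314·-3.8008 = +16.4331 (running +90.6603)
Area = |Σ|/2 = |90.6603|/2 = 45.3301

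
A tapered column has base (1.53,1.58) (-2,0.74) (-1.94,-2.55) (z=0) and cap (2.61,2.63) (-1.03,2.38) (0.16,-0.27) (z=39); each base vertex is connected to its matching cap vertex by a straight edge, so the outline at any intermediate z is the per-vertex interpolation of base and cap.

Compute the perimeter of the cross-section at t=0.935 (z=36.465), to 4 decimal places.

Perimeter at t=0.935: 10.4585

Cross-section at t=0.935: each vertex is (1-t)·p0[i] + t·p1[i].
  v1: (1-0.935)·(1.53,1.58) + 0.935·(2.61,2.63) = (2.5398,2.5617)
  v2: (1-0.935)·(-2,0.74) + 0.935·(-1.03,2.38) = (-1.0930,2.2734)
  v3: (1-0.935)·(-1.94,-2.55) + 0.935·(0.16,-0.27) = (0.0235,-0.4182)
Perimeter = Σ |v_{i+1} − v_i|:
  edge 1→2: √(-3.6328² + -0.2884²) = 3.6443 (running 3.6443)
  edge 2→3: √(1.1165² + -2.6916²) = 2.9140 (running 6.5583)
  edge 3→1: √(2.5163² + 2.9799²) = 3.9002 (running 10.4585)
Perimeter = 10.4585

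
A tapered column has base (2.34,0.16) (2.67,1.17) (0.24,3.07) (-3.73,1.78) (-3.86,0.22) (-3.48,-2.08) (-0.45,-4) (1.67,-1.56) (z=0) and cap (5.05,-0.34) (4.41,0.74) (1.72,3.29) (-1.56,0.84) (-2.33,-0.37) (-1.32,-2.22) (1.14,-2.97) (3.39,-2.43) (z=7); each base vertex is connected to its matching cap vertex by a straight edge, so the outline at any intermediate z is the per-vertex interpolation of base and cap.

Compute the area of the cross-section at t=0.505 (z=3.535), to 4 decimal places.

Area at t=0.505: 29.4742

Cross-section at t=0.505: each vertex is (1-t)·p0[i] + t·p1[i].
  v1: (1-0.505)·(2.34,0.16) + 0.505·(5.05,-0.34) = (3.7085,-0.0925)
  v2: (1-0.505)·(2.67,1.17) + 0.505·(4.41,0.74) = (3.5487,0.9528)
  v3: (1-0.505)·(0.24,3.07) + 0.505·(1.72,3.29) = (0.9874,3.1811)
  v4: (1-0.505)·(-3.73,1.78) + 0.505·(-1.56,0.84) = (-2.6341,1.3053)
  v5: (1-0.505)·(-3.86,0.22) + 0.505·(-2.33,-0.37) = (-3.0873,-0.0779)
  v6: (1-0.505)·(-3.48,-2.08) + 0.505·(-1.32,-2.22) = (-2.3892,-2.1507)
  v7: (1-0.505)·(-0.45,-4) + 0.505·(1.14,-2.97) = (0.3529,-3.4798)
  v8: (1-0.505)·(1.67,-1.56) + 0.505·(3.39,-2.43) = (2.5386,-1.9994)
Shoelace sum Σ(x_i·y_{i+1} − x_{i+1}·y_i):
  i=1: 3.7085·0.9528 − 3.5487·-0.0925 = +3.8619 (running +3.8619)
  i=2: 3.5487·3.1811 − 0.9874·0.9528 = +10.3479 (running +14.2099)
  i=3: 0.9874·1.3053 − -2.6341·3.1811 = +9.6683 (running +23.8782)
  i=4: -2.6341·-0.0779 − -3.0873·1.3053 = +4.2352 (running +28.1135)
  i=5: -3.0873·-2.1507 − -2.3892·-0.0779 = +6.4537 (running +34.5672)
  i=6: -2.3892·-3.4798 − 0.3529·-2.1507 = +9.0731 (running +43.6403)
  i=7: 0.3529·-1.9994 − 2.5386·-3.4798 = +8.1283 (running +51.7686)
  i=8: 2.5386·-0.0925 − 3.7085·-1.9994 = +7.1799 (running +58.9485)
Area = |Σ|/2 = |58.9485|/2 = 29.4742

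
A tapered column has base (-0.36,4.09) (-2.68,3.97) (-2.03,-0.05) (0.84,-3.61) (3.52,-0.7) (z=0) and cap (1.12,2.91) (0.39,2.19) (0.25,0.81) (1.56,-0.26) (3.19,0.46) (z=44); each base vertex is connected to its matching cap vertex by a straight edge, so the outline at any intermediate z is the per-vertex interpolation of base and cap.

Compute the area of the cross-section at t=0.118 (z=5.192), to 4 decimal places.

Area at t=0.118: 22.4466

Cross-section at t=0.118: each vertex is (1-t)·p0[i] + t·p1[i].
  v1: (1-0.118)·(-0.36,4.09) + 0.118·(1.12,2.91) = (-0.1854,3.9508)
  v2: (1-0.118)·(-2.68,3.97) + 0.118·(0.39,2.19) = (-2.3177,3.7600)
  v3: (1-0.118)·(-2.03,-0.05) + 0.118·(0.25,0.81) = (-1.7610,0.0515)
  v4: (1-0.118)·(0.84,-3.61) + 0.118·(1.56,-0.26) = (0.9250,-3.2147)
  v5: (1-0.118)·(3.52,-0.7) + 0.118·(3.19,0.46) = (3.4811,-0.5631)
Shoelace sum Σ(x_i·y_{i+1} − x_{i+1}·y_i):
  i=1: -0.1854·3.7600 − -2.3177·3.9508 = +8.4599 (running +8.4599)
  i=2: -2.3177·0.0515 − -1.7610·3.7600 = +6.5018 (running +14.9617)
  i=3: -1.7610·-3.2147 − 0.9250·0.0515 = +5.6133 (running +20.5751)
  i=4: 0.9250·-0.5631 − 3.4811·-3.2147 = +10.6697 (running +31.2448)
  i=5: 3.4811·3.9508 − -0.1854·-0.5631 = +13.6485 (running +44.8932)
Area = |Σ|/2 = |44.8932|/2 = 22.4466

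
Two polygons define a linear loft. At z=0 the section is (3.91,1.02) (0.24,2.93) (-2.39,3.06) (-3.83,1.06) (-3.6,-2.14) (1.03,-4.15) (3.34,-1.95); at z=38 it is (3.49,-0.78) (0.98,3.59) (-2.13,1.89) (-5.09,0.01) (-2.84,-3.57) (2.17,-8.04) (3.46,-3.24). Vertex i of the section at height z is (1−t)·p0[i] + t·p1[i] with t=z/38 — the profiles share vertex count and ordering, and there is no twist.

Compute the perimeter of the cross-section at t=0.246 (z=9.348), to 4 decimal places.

Perimeter at t=0.246: 24.8192

Cross-section at t=0.246: each vertex is (1-t)·p0[i] + t·p1[i].
  v1: (1-0.246)·(3.91,1.02) + 0.246·(3.49,-0.78) = (3.8067,0.5772)
  v2: (1-0.246)·(0.24,2.93) + 0.246·(0.98,3.59) = (0.4220,3.0924)
  v3: (1-0.246)·(-2.39,3.06) + 0.246·(-2.13,1.89) = (-2.3260,2.7722)
  v4: (1-0.246)·(-3.83,1.06) + 0.246·(-5.09,0.01) = (-4.1400,0.8017)
  v5: (1-0.246)·(-3.6,-2.14) + 0.246·(-2.84,-3.57) = (-3.4130,-2.4918)
  v6: (1-0.246)·(1.03,-4.15) + 0.246·(2.17,-8.04) = (1.3104,-5.1069)
  v7: (1-0.246)·(3.34,-1.95) + 0.246·(3.46,-3.24) = (3.3695,-2.2673)
Perimeter = Σ |v_{i+1} − v_i|:
  edge 1→2: √(-3.3846² + 2.5152²) = 4.2168 (running 4.2168)
  edge 2→3: √(-2.7481² + -0.3202²) = 2.7667 (running 6.9835)
  edge 3→4: √(-1.8139² + -1.9705²) = 2.6783 (running 9.6618)
  edge 4→5: √(0.7269² + -3.2935²) = 3.3727 (running 13.0345)
  edge 5→6: √(4.7235² + -2.6152²) = 5.3991 (running 18.4336)
  edge 6→7: √(2.0591² + 2.8396²) = 3.5076 (running 21.9412)
  edge 7→1: √(0.4372² + 2.8445²) = 2.8779 (running 24.8192)
Perimeter = 24.8192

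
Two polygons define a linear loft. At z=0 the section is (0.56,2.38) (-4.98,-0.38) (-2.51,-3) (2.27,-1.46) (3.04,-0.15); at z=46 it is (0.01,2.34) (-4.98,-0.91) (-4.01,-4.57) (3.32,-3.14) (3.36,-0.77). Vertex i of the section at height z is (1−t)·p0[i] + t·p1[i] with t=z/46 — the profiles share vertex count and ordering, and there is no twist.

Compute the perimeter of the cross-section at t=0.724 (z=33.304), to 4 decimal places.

Perimeter at t=0.724: 22.8206

Cross-section at t=0.724: each vertex is (1-t)·p0[i] + t·p1[i].
  v1: (1-0.724)·(0.56,2.38) + 0.724·(0.01,2.34) = (0.1618,2.3510)
  v2: (1-0.724)·(-4.98,-0.38) + 0.724·(-4.98,-0.91) = (-4.9800,-0.7637)
  v3: (1-0.724)·(-2.51,-3) + 0.724·(-4.01,-4.57) = (-3.5960,-4.1367)
  v4: (1-0.724)·(2.27,-1.46) + 0.724·(3.32,-3.14) = (3.0302,-2.6763)
  v5: (1-0.724)·(3.04,-0.15) + 0.724·(3.36,-0.77) = (3.2717,-0.5989)
Perimeter = Σ |v_{i+1} − v_i|:
  edge 1→2: √(-5.1418² + -3.1148²) = 6.0116 (running 6.0116)
  edge 2→3: √(1.3840² + -3.3730²) = 3.6459 (running 9.6575)
  edge 3→4: √(6.6262² + 1.4604²) = 6.7852 (running 16.4427)
  edge 4→5: √(0.2415² + 2.0774²) = 2.0914 (running 18.5341)
  edge 5→1: √(-3.1099² + 2.9499²) = 4.2864 (running 22.8206)
Perimeter = 22.8206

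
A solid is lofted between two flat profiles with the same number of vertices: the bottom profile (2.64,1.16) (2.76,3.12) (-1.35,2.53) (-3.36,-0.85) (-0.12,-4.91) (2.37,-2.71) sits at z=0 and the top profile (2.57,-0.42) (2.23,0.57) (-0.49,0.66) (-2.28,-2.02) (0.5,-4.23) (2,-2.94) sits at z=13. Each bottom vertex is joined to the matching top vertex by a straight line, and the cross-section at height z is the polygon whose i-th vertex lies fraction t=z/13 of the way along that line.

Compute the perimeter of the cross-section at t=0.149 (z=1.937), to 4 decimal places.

Cross-section at t=0.149: each vertex is (1-t)·p0[i] + t·p1[i].
  v1: (1-0.149)·(2.64,1.16) + 0.149·(2.57,-0.42) = (2.6296,0.9246)
  v2: (1-0.149)·(2.76,3.12) + 0.149·(2.23,0.57) = (2.6810,2.7401)
  v3: (1-0.149)·(-1.35,2.53) + 0.149·(-0.49,0.66) = (-1.2219,2.2514)
  v4: (1-0.149)·(-3.36,-0.85) + 0.149·(-2.28,-2.02) = (-3.1991,-1.0243)
  v5: (1-0.149)·(-0.12,-4.91) + 0.149·(0.5,-4.23) = (-0.0276,-4.8087)
  v6: (1-0.149)·(2.37,-2.71) + 0.149·(2,-2.94) = (2.3149,-2.7443)
Perimeter = Σ |v_{i+1} − v_i|:
  edge 1→2: √(0.0515² + 1.8155²) = 1.8162 (running 1.8162)
  edge 2→3: √(-3.9029² + -0.4887²) = 3.9334 (running 5.7496)
  edge 3→4: √(-1.9772² + -3.2757²) = 3.8262 (running 9.5757)
  edge 4→5: √(3.1715² + -3.7844²) = 4.9376 (running 14.5133)
  edge 5→6: √(2.3425² + 2.0644²) = 3.1223 (running 17.6356)
  edge 6→1: √(0.3147² + 3.6688²) = 3.6823 (running 21.3180)
Perimeter = 21.3180

Perimeter at t=0.149: 21.3180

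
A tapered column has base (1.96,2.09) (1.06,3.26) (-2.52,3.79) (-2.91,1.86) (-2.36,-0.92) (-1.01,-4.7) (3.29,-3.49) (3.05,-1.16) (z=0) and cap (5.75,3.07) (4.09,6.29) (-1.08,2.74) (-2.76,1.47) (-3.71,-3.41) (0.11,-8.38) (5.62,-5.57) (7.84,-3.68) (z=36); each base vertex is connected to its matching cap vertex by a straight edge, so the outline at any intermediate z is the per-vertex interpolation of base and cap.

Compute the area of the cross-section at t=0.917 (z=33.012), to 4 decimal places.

Cross-section at t=0.917: each vertex is (1-t)·p0[i] + t·p1[i].
  v1: (1-0.917)·(1.96,2.09) + 0.917·(5.75,3.07) = (5.4354,2.9887)
  v2: (1-0.917)·(1.06,3.26) + 0.917·(4.09,6.29) = (3.8385,6.0385)
  v3: (1-0.917)·(-2.52,3.79) + 0.917·(-1.08,2.74) = (-1.1995,2.8272)
  v4: (1-0.917)·(-2.91,1.86) + 0.917·(-2.76,1.47) = (-2.7725,1.5024)
  v5: (1-0.917)·(-2.36,-0.92) + 0.917·(-3.71,-3.41) = (-3.5979,-3.2033)
  v6: (1-0.917)·(-1.01,-4.7) + 0.917·(0.11,-8.38) = (0.0170,-8.0746)
  v7: (1-0.917)·(3.29,-3.49) + 0.917·(5.62,-5.57) = (5.4266,-5.3974)
  v8: (1-0.917)·(3.05,-1.16) + 0.917·(7.84,-3.68) = (7.4424,-3.4708)
Shoelace sum Σ(x_i·y_{i+1} − x_{i+1}·y_i):
  i=1: 5.4354·6.0385 − 3.8385·2.9887 = +21.3499 (running +21.3499)
  i=2: 3.8385·2.8272 − -1.1995·6.0385 = +18.0954 (running +39.4453)
  i=3: -1.1995·1.5024 − -2.7725·2.8272 = +6.0360 (running +45.4813)
  i=4: -2.7725·-3.2033 − -3.5979·1.5024 = +14.2865 (running +59.7678)
  i=5: -3.5979·-8.0746 − 0.0170·-3.2033 = +29.1064 (running +88.8742)
  i=6: 0.0170·-5.3974 − 5.4266·-8.0746 = +43.7255 (running +132.5998)
  i=7: 5.4266·-3.4708 − 7.4424·-5.3974 = +21.3346 (running +153.9343)
  i=8: 7.4424·2.9887 − 5.4354·-3.4708 = +41.1084 (running +195.0427)
Area = |Σ|/2 = |195.0427|/2 = 97.5214

Area at t=0.917: 97.5214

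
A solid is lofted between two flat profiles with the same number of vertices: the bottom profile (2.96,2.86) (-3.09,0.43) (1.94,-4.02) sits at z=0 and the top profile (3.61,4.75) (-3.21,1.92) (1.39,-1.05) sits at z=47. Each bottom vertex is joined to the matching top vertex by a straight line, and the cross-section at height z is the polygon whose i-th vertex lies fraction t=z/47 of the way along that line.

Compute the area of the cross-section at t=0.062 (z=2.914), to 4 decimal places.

Cross-section at t=0.062: each vertex is (1-t)·p0[i] + t·p1[i].
  v1: (1-0.062)·(2.96,2.86) + 0.062·(3.61,4.75) = (3.0003,2.9772)
  v2: (1-0.062)·(-3.09,0.43) + 0.062·(-3.21,1.92) = (-3.0974,0.5224)
  v3: (1-0.062)·(1.94,-4.02) + 0.062·(1.39,-1.05) = (1.9059,-3.8359)
Shoelace sum Σ(x_i·y_{i+1} − x_{i+1}·y_i):
  i=1: 3.0003·0.5224 − -3.0974·2.9772 = +10.7889 (running +10.7889)
  i=2: -3.0974·-3.8359 − 1.9059·0.5224 = +10.8857 (running +21.6747)
  i=3: 1.9059·2.9772 − 3.0003·-3.8359 = +17.1829 (running +38.8576)
Area = |Σ|/2 = |38.8576|/2 = 19.4288

Area at t=0.062: 19.4288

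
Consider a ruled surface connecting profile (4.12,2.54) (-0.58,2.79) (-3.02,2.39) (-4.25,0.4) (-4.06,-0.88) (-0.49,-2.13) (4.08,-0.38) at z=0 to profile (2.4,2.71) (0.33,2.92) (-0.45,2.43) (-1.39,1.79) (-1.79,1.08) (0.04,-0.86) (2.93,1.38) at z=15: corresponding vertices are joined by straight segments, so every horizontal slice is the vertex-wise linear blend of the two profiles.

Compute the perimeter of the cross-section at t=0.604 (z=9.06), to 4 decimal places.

Cross-section at t=0.604: each vertex is (1-t)·p0[i] + t·p1[i].
  v1: (1-0.604)·(4.12,2.54) + 0.604·(2.4,2.71) = (3.0811,2.6427)
  v2: (1-0.604)·(-0.58,2.79) + 0.604·(0.33,2.92) = (-0.0304,2.8685)
  v3: (1-0.604)·(-3.02,2.39) + 0.604·(-0.45,2.43) = (-1.4677,2.4142)
  v4: (1-0.604)·(-4.25,0.4) + 0.604·(-1.39,1.79) = (-2.5226,1.2396)
  v5: (1-0.604)·(-4.06,-0.88) + 0.604·(-1.79,1.08) = (-2.6889,0.3038)
  v6: (1-0.604)·(-0.49,-2.13) + 0.604·(0.04,-0.86) = (-0.1699,-1.3629)
  v7: (1-0.604)·(4.08,-0.38) + 0.604·(2.93,1.38) = (3.3854,0.6830)
Perimeter = Σ |v_{i+1} − v_i|:
  edge 1→2: √(-3.1115² + 0.2258²) = 3.1197 (running 3.1197)
  edge 2→3: √(-1.4374² + -0.4544²) = 1.5075 (running 4.6271)
  edge 3→4: √(-1.0548² + -1.1746²) = 1.5787 (running 6.2059)
  edge 4→5: √(-0.1664² + -0.9357²) = 0.9504 (running 7.1562)
  edge 5→6: √(2.5190² + -1.6668²) = 3.0205 (running 10.1768)
  edge 6→7: √(3.5553² + 2.0460²) = 4.1019 (running 14.2787)
  edge 7→1: √(-0.3043² + 1.9596²) = 1.9831 (running 16.2619)
Perimeter = 16.2619

Perimeter at t=0.604: 16.2619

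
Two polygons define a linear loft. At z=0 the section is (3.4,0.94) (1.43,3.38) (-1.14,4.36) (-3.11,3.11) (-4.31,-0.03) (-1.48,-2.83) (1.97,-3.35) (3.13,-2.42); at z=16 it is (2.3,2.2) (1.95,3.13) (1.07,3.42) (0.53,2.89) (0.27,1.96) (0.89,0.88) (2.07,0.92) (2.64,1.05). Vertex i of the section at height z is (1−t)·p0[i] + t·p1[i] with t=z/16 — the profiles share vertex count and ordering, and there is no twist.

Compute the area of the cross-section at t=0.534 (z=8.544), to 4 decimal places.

Area at t=0.534: 16.8611

Cross-section at t=0.534: each vertex is (1-t)·p0[i] + t·p1[i].
  v1: (1-0.534)·(3.4,0.94) + 0.534·(2.3,2.2) = (2.8126,1.6128)
  v2: (1-0.534)·(1.43,3.38) + 0.534·(1.95,3.13) = (1.7077,3.2465)
  v3: (1-0.534)·(-1.14,4.36) + 0.534·(1.07,3.42) = (0.0401,3.8580)
  v4: (1-0.534)·(-3.11,3.11) + 0.534·(0.53,2.89) = (-1.1662,2.9925)
  v5: (1-0.534)·(-4.31,-0.03) + 0.534·(0.27,1.96) = (-1.8643,1.0327)
  v6: (1-0.534)·(-1.48,-2.83) + 0.534·(0.89,0.88) = (-0.2144,-0.8489)
  v7: (1-0.534)·(1.97,-3.35) + 0.534·(2.07,0.92) = (2.0234,-1.0698)
  v8: (1-0.534)·(3.13,-2.42) + 0.534·(2.64,1.05) = (2.8683,-0.5670)
Shoelace sum Σ(x_i·y_{i+1} − x_{i+1}·y_i):
  i=1: 2.8126·3.2465 − 1.7077·1.6128 = +6.3769 (running +6.3769)
  i=2: 1.7077·3.8580 − 0.0401·3.2465 = +6.4580 (running +12.8349)
  i=3: 0.0401·2.9925 − -1.1662·3.8580 = +4.6195 (running +17.4544)
  i=4: -1.1662·1.0327 − -1.8643·2.9925 = +4.3746 (running +21.8290)
  i=5: -1.8643·-0.8489 − -0.2144·1.0327 = +1.8039 (running +23.6329)
  i=6: -0.2144·-1.0698 − 2.0234·-0.8489 = +1.9470 (running +25.5799)
  i=7: 2.0234·-0.5670 − 2.8683·-1.0698 = +1.9213 (running +27.5012)
  i=8: 2.8683·1.6128 − 2.8126·-0.5670 = +6.2210 (running +33.7221)
Area = |Σ|/2 = |33.7221|/2 = 16.8611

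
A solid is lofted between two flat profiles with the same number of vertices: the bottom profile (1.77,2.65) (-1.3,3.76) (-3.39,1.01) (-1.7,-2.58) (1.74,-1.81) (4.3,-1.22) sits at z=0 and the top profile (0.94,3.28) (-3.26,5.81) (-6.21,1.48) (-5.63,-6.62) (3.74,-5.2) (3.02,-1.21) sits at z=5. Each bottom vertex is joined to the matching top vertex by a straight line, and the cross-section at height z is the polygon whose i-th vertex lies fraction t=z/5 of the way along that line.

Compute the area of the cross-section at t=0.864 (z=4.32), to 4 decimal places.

Cross-section at t=0.864: each vertex is (1-t)·p0[i] + t·p1[i].
  v1: (1-0.864)·(1.77,2.65) + 0.864·(0.94,3.28) = (1.0529,3.1943)
  v2: (1-0.864)·(-1.3,3.76) + 0.864·(-3.26,5.81) = (-2.9934,5.5312)
  v3: (1-0.864)·(-3.39,1.01) + 0.864·(-6.21,1.48) = (-5.8265,1.4161)
  v4: (1-0.864)·(-1.7,-2.58) + 0.864·(-5.63,-6.62) = (-5.0955,-6.0706)
  v5: (1-0.864)·(1.74,-1.81) + 0.864·(3.74,-5.2) = (3.4680,-4.7390)
  v6: (1-0.864)·(4.3,-1.22) + 0.864·(3.02,-1.21) = (3.1941,-1.2114)
Shoelace sum Σ(x_i·y_{i+1} − x_{i+1}·y_i):
  i=1: 1.0529·5.5312 − -2.9934·3.1943 = +15.3857 (running +15.3857)
  i=2: -2.9934·1.4161 − -5.8265·5.5312 = +27.9885 (running +43.3742)
  i=3: -5.8265·-6.0706 − -5.0955·1.4161 = +42.5857 (running +85.9598)
  i=4: -5.0955·-4.7390 − 3.4680·-6.0706 = +45.2002 (running +131.1600)
  i=5: 3.4680·-1.2114 − 3.1941·-4.7390 = +10.9356 (running +142.0956)
  i=6: 3.1941·3.1943 − 1.0529·-1.2114 = +11.4783 (running +153.5739)
Area = |Σ|/2 = |153.5739|/2 = 76.7870

Area at t=0.864: 76.7870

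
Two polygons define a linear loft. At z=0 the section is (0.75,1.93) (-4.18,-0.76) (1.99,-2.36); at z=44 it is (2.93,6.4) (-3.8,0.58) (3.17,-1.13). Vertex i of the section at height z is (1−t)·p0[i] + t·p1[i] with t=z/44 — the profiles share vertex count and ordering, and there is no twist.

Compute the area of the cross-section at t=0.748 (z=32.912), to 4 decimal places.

Area at t=0.748: 22.3061

Cross-section at t=0.748: each vertex is (1-t)·p0[i] + t·p1[i].
  v1: (1-0.748)·(0.75,1.93) + 0.748·(2.93,6.4) = (2.3806,5.2736)
  v2: (1-0.748)·(-4.18,-0.76) + 0.748·(-3.8,0.58) = (-3.8958,0.2423)
  v3: (1-0.748)·(1.99,-2.36) + 0.748·(3.17,-1.13) = (2.8726,-1.4400)
Shoelace sum Σ(x_i·y_{i+1} − x_{i+1}·y_i):
  i=1: 2.3806·0.2423 − -3.8958·5.2736 = +21.1214 (running +21.1214)
  i=2: -3.8958·-1.4400 − 2.8726·0.2423 = +4.9136 (running +26.0350)
  i=3: 2.8726·5.2736 − 2.3806·-1.4400 = +18.5771 (running +44.6121)
Area = |Σ|/2 = |44.6121|/2 = 22.3061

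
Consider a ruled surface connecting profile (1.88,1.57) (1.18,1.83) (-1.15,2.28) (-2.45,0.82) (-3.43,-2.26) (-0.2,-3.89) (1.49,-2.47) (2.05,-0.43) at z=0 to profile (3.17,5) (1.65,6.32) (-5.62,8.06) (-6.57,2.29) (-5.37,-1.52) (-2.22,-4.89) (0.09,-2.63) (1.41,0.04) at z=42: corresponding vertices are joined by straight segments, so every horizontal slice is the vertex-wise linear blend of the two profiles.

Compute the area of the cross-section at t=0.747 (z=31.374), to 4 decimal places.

Area at t=0.747: 62.6951

Cross-section at t=0.747: each vertex is (1-t)·p0[i] + t·p1[i].
  v1: (1-0.747)·(1.88,1.57) + 0.747·(3.17,5) = (2.8436,4.1322)
  v2: (1-0.747)·(1.18,1.83) + 0.747·(1.65,6.32) = (1.5311,5.1840)
  v3: (1-0.747)·(-1.15,2.28) + 0.747·(-5.62,8.06) = (-4.4891,6.5977)
  v4: (1-0.747)·(-2.45,0.82) + 0.747·(-6.57,2.29) = (-5.5276,1.9181)
  v5: (1-0.747)·(-3.43,-2.26) + 0.747·(-5.37,-1.52) = (-4.8792,-1.7072)
  v6: (1-0.747)·(-0.2,-3.89) + 0.747·(-2.22,-4.89) = (-1.7089,-4.6370)
  v7: (1-0.747)·(1.49,-2.47) + 0.747·(0.09,-2.63) = (0.4442,-2.5895)
  v8: (1-0.747)·(2.05,-0.43) + 0.747·(1.41,0.04) = (1.5719,-0.0789)
Shoelace sum Σ(x_i·y_{i+1} − x_{i+1}·y_i):
  i=1: 2.8436·5.1840 − 1.5311·4.1322 = +8.4147 (running +8.4147)
  i=2: 1.5311·6.5977 − -4.4891·5.1840 = +33.3732 (running +41.7879)
  i=3: -4.4891·1.9181 − -5.5276·6.5977 = +27.8590 (running +69.6469)
  i=4: -5.5276·-1.7072 − -4.8792·1.9181 = +18.7956 (running +88.4425)
  i=5: -4.8792·-4.6370 − -1.7089·-1.7072 = +19.7072 (running +108.1497)
  i=6: -1.7089·-2.5895 − 0.4442·-4.6370 = +6.4851 (running +114.6348)
  i=7: 0.4442·-0.0789 − 1.5719·-2.5895 = +4.0355 (running +118.6703)
  i=8: 1.5719·4.1322 − 2.8436·-0.0789 = +6.7199 (running +125.3902)
Area = |Σ|/2 = |125.3902|/2 = 62.6951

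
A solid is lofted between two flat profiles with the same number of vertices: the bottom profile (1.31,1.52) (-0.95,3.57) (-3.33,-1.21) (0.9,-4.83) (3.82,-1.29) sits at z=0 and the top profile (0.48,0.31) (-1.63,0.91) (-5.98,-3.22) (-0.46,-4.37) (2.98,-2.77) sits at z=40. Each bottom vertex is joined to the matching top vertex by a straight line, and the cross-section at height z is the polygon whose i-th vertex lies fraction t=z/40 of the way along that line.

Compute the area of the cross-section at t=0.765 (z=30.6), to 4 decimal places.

Cross-section at t=0.765: each vertex is (1-t)·p0[i] + t·p1[i].
  v1: (1-0.765)·(1.31,1.52) + 0.765·(0.48,0.31) = (0.6750,0.5943)
  v2: (1-0.765)·(-0.95,3.57) + 0.765·(-1.63,0.91) = (-1.4702,1.5351)
  v3: (1-0.765)·(-3.33,-1.21) + 0.765·(-5.98,-3.22) = (-5.3572,-2.7477)
  v4: (1-0.765)·(0.9,-4.83) + 0.765·(-0.46,-4.37) = (-0.1404,-4.4781)
  v5: (1-0.765)·(3.82,-1.29) + 0.765·(2.98,-2.77) = (3.1774,-2.4222)
Shoelace sum Σ(x_i·y_{i+1} − x_{i+1}·y_i):
  i=1: 0.6750·1.5351 − -1.4702·0.5943 = +1.9101 (running +1.9101)
  i=2: -1.4702·-2.7477 − -5.3572·1.5351 = +12.2635 (running +14.1736)
  i=3: -5.3572·-4.4781 − -0.1404·-2.7477 = +23.6045 (running +37.7781)
  i=4: -0.1404·-2.4222 − 3.1774·-4.4781 = +14.5688 (running +52.3469)
  i=5: 3.1774·0.5943 − 0.6750·-2.4222 = +3.5236 (running +55.8705)
Area = |Σ|/2 = |55.8705|/2 = 27.9353

Area at t=0.765: 27.9353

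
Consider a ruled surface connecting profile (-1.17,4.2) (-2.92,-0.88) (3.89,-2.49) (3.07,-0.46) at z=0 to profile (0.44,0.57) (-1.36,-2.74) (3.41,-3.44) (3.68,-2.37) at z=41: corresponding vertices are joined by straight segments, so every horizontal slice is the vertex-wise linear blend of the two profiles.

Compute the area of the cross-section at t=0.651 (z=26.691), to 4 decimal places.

Cross-section at t=0.651: each vertex is (1-t)·p0[i] + t·p1[i].
  v1: (1-0.651)·(-1.17,4.2) + 0.651·(0.44,0.57) = (-0.1219,1.8369)
  v2: (1-0.651)·(-2.92,-0.88) + 0.651·(-1.36,-2.74) = (-1.9044,-2.0909)
  v3: (1-0.651)·(3.89,-2.49) + 0.651·(3.41,-3.44) = (3.5775,-3.1085)
  v4: (1-0.651)·(3.07,-0.46) + 0.651·(3.68,-2.37) = (3.4671,-1.7034)
Shoelace sum Σ(x_i·y_{i+1} − x_{i+1}·y_i):
  i=1: -0.1219·-2.0909 − -1.9044·1.8369 = +3.7531 (running +3.7531)
  i=2: -1.9044·-3.1085 − 3.5775·-2.0909 = +13.3999 (running +17.1530)
  i=3: 3.5775·-1.7034 − 3.4671·-3.1085 = +4.6834 (running +21.8364)
  i=4: 3.4671·1.8369 − -0.1219·-1.7034 = +6.1610 (running +27.9974)
Area = |Σ|/2 = |27.9974|/2 = 13.9987

Area at t=0.651: 13.9987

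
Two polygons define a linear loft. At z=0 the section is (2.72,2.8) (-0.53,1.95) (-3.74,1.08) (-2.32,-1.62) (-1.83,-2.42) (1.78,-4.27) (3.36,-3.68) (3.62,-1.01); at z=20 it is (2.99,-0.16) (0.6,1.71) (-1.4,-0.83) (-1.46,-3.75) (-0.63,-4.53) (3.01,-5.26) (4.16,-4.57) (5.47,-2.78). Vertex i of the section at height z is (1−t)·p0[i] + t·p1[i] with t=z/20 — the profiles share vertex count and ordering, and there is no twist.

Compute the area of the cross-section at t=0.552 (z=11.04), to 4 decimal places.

Cross-section at t=0.552: each vertex is (1-t)·p0[i] + t·p1[i].
  v1: (1-0.552)·(2.72,2.8) + 0.552·(2.99,-0.16) = (2.8690,1.1661)
  v2: (1-0.552)·(-0.53,1.95) + 0.552·(0.6,1.71) = (0.0938,1.8175)
  v3: (1-0.552)·(-3.74,1.08) + 0.552·(-1.4,-0.83) = (-2.4483,0.0257)
  v4: (1-0.552)·(-2.32,-1.62) + 0.552·(-1.46,-3.75) = (-1.8453,-2.7958)
  v5: (1-0.552)·(-1.83,-2.42) + 0.552·(-0.63,-4.53) = (-1.1676,-3.5847)
  v6: (1-0.552)·(1.78,-4.27) + 0.552·(3.01,-5.26) = (2.4590,-4.8165)
  v7: (1-0.552)·(3.36,-3.68) + 0.552·(4.16,-4.57) = (3.8016,-4.1713)
  v8: (1-0.552)·(3.62,-1.01) + 0.552·(5.47,-2.78) = (4.6412,-1.9870)
Shoelace sum Σ(x_i·y_{i+1} − x_{i+1}·y_i):
  i=1: 2.8690·1.8175 − 0.0938·1.1661 = +5.1052 (running +5.1052)
  i=2: 0.0938·0.0257 − -2.4483·1.8175 = +4.4523 (running +9.5575)
  i=3: -2.4483·-2.7958 − -1.8453·0.0257 = +6.8923 (running +16.4498)
  i=4: -1.8453·-3.5847 − -1.1676·-2.7958 = +3.3505 (running +19.8003)
  i=5: -1.1676·-4.8165 − 2.4590·-3.5847 = +14.4384 (running +34.2387)
  i=6: 2.4590·-4.1713 − 3.8016·-4.8165 = +8.0533 (running +42.2920)
  i=7: 3.8016·-1.9870 − 4.6412·-4.1713 = +11.8058 (running +54.0978)
  i=8: 4.6412·1.1661 − 2.8690·-1.9870 = +11.1129 (running +65.2107)
Area = |Σ|/2 = |65.2107|/2 = 32.6054

Area at t=0.552: 32.6054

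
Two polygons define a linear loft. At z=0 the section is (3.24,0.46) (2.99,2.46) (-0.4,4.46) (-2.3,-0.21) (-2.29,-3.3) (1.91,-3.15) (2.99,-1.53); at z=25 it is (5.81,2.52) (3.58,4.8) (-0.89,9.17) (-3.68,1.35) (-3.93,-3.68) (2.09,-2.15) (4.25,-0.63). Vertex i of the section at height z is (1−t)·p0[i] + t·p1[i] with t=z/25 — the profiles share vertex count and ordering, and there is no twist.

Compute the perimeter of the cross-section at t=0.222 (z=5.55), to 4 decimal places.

Perimeter at t=0.222: 24.8928

Cross-section at t=0.222: each vertex is (1-t)·p0[i] + t·p1[i].
  v1: (1-0.222)·(3.24,0.46) + 0.222·(5.81,2.52) = (3.8105,0.9173)
  v2: (1-0.222)·(2.99,2.46) + 0.222·(3.58,4.8) = (3.1210,2.9795)
  v3: (1-0.222)·(-0.4,4.46) + 0.222·(-0.89,9.17) = (-0.5088,5.5056)
  v4: (1-0.222)·(-2.3,-0.21) + 0.222·(-3.68,1.35) = (-2.6064,0.1363)
  v5: (1-0.222)·(-2.29,-3.3) + 0.222·(-3.93,-3.68) = (-2.6541,-3.3844)
  v6: (1-0.222)·(1.91,-3.15) + 0.222·(2.09,-2.15) = (1.9500,-2.9280)
  v7: (1-0.222)·(2.99,-1.53) + 0.222·(4.25,-0.63) = (3.2697,-1.3302)
Perimeter = Σ |v_{i+1} − v_i|:
  edge 1→2: √(-0.6896² + 2.0622²) = 2.1744 (running 2.1744)
  edge 2→3: √(-3.6298² + 2.5261²) = 4.4223 (running 6.5967)
  edge 3→4: √(-2.0976² + -5.3693²) = 5.7645 (running 12.3612)
  edge 4→5: √(-0.0477² + -3.5207²) = 3.5210 (running 15.8822)
  edge 5→6: √(4.6040² + 0.4564²) = 4.6266 (running 20.5088)
  edge 6→7: √(1.3198² + 1.5978²) = 2.0724 (running 22.5811)
  edge 7→1: √(0.5408² + 2.2475²) = 2.3117 (running 24.8928)
Perimeter = 24.8928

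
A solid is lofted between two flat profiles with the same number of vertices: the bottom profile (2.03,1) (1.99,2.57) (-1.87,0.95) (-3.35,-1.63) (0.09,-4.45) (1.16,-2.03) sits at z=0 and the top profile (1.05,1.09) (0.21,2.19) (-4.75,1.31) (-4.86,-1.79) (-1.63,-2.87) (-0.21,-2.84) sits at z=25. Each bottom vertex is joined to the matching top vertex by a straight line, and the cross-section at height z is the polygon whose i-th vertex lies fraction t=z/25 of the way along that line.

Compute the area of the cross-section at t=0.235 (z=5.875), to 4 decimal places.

Area at t=0.235: 21.2191

Cross-section at t=0.235: each vertex is (1-t)·p0[i] + t·p1[i].
  v1: (1-0.235)·(2.03,1) + 0.235·(1.05,1.09) = (1.7997,1.0212)
  v2: (1-0.235)·(1.99,2.57) + 0.235·(0.21,2.19) = (1.5717,2.4807)
  v3: (1-0.235)·(-1.87,0.95) + 0.235·(-4.75,1.31) = (-2.5468,1.0346)
  v4: (1-0.235)·(-3.35,-1.63) + 0.235·(-4.86,-1.79) = (-3.7049,-1.6676)
  v5: (1-0.235)·(0.09,-4.45) + 0.235·(-1.63,-2.87) = (-0.3142,-4.0787)
  v6: (1-0.235)·(1.16,-2.03) + 0.235·(-0.21,-2.84) = (0.8380,-2.2203)
Shoelace sum Σ(x_i·y_{i+1} − x_{i+1}·y_i):
  i=1: 1.7997·2.4807 − 1.5717·1.0212 = +2.8596 (running +2.8596)
  i=2: 1.5717·1.0346 − -2.5468·2.4807 = +7.9439 (running +10.8035)
  i=3: -2.5468·-1.6676 − -3.7049·1.0346 = +8.0801 (running +18.8836)
  i=4: -3.7049·-4.0787 − -0.3142·-1.6676 = +14.5870 (running +33.4706)
  i=5: -0.3142·-2.2203 − 0.8380·-4.0787 = +4.1158 (running +37.5864)
  i=6: 0.8380·1.0212 − 1.7997·-2.2203 = +4.8517 (running +42.4381)
Area = |Σ|/2 = |42.4381|/2 = 21.2191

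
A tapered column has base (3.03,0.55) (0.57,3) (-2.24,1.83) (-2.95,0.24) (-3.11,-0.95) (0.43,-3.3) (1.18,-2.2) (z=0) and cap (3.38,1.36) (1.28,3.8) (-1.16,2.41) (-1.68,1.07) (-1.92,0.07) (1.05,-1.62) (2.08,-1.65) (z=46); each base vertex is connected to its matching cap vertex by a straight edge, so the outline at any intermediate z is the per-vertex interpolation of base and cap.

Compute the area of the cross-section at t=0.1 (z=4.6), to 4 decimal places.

Area at t=0.1: 22.4484

Cross-section at t=0.1: each vertex is (1-t)·p0[i] + t·p1[i].
  v1: (1-0.1)·(3.03,0.55) + 0.1·(3.38,1.36) = (3.0650,0.6310)
  v2: (1-0.1)·(0.57,3) + 0.1·(1.28,3.8) = (0.6410,3.0800)
  v3: (1-0.1)·(-2.24,1.83) + 0.1·(-1.16,2.41) = (-2.1320,1.8880)
  v4: (1-0.1)·(-2.95,0.24) + 0.1·(-1.68,1.07) = (-2.8230,0.3230)
  v5: (1-0.1)·(-3.11,-0.95) + 0.1·(-1.92,0.07) = (-2.9910,-0.8480)
  v6: (1-0.1)·(0.43,-3.3) + 0.1·(1.05,-1.62) = (0.4920,-3.1320)
  v7: (1-0.1)·(1.18,-2.2) + 0.1·(2.08,-1.65) = (1.2700,-2.1450)
Shoelace sum Σ(x_i·y_{i+1} − x_{i+1}·y_i):
  i=1: 3.0650·3.0800 − 0.6410·0.6310 = +9.0357 (running +9.0357)
  i=2: 0.6410·1.8880 − -2.1320·3.0800 = +7.7768 (running +16.8125)
  i=3: -2.1320·0.3230 − -2.8230·1.8880 = +4.6412 (running +21.4537)
  i=4: -2.8230·-0.8480 − -2.9910·0.3230 = +3.3600 (running +24.8137)
  i=5: -2.9910·-3.1320 − 0.4920·-0.8480 = +9.7850 (running +34.5987)
  i=6: 0.4920·-2.1450 − 1.2700·-3.1320 = +2.9223 (running +37.5210)
  i=7: 1.2700·0.6310 − 3.0650·-2.1450 = +7.3758 (running +44.8968)
Area = |Σ|/2 = |44.8968|/2 = 22.4484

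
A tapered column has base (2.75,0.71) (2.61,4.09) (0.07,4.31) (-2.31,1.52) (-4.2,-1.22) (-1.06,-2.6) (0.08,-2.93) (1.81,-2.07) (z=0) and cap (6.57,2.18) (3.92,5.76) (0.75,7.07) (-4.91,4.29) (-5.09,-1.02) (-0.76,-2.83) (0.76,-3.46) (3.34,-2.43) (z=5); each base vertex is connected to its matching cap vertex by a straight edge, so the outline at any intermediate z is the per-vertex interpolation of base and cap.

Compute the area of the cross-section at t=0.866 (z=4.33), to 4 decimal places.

Cross-section at t=0.866: each vertex is (1-t)·p0[i] + t·p1[i].
  v1: (1-0.866)·(2.75,0.71) + 0.866·(6.57,2.18) = (6.0581,1.9830)
  v2: (1-0.866)·(2.61,4.09) + 0.866·(3.92,5.76) = (3.7445,5.5362)
  v3: (1-0.866)·(0.07,4.31) + 0.866·(0.75,7.07) = (0.6589,6.7002)
  v4: (1-0.866)·(-2.31,1.52) + 0.866·(-4.91,4.29) = (-4.5616,3.9188)
  v5: (1-0.866)·(-4.2,-1.22) + 0.866·(-5.09,-1.02) = (-4.9707,-1.0468)
  v6: (1-0.866)·(-1.06,-2.6) + 0.866·(-0.76,-2.83) = (-0.8002,-2.7992)
  v7: (1-0.866)·(0.08,-2.93) + 0.866·(0.76,-3.46) = (0.6689,-3.3890)
  v8: (1-0.866)·(1.81,-2.07) + 0.866·(3.34,-2.43) = (3.1350,-2.3818)
Shoelace sum Σ(x_i·y_{i+1} − x_{i+1}·y_i):
  i=1: 6.0581·5.5362 − 3.7445·1.9830 = +26.1137 (running +26.1137)
  i=2: 3.7445·6.7002 − 0.6589·5.5362 = +21.4408 (running +47.5545)
  i=3: 0.6589·3.9188 − -4.5616·6.7002 = +33.1455 (running +80.7000)
  i=4: -4.5616·-1.0468 − -4.9707·3.9188 = +24.2545 (running +104.9545)
  i=5: -4.9707·-2.7992 − -0.8002·-1.0468 = +13.0763 (running +118.0309)
  i=6: -0.8002·-3.3890 − 0.6689·-2.7992 = +4.5842 (running +122.6150)
  i=7: 0.6689·-2.3818 − 3.1350·-3.3890 = +9.0313 (running +131.6463)
  i=8: 3.1350·1.9830 − 6.0581·-2.3818 = +20.6457 (running +152.2920)
Area = |Σ|/2 = |152.2920|/2 = 76.1460

Area at t=0.866: 76.1460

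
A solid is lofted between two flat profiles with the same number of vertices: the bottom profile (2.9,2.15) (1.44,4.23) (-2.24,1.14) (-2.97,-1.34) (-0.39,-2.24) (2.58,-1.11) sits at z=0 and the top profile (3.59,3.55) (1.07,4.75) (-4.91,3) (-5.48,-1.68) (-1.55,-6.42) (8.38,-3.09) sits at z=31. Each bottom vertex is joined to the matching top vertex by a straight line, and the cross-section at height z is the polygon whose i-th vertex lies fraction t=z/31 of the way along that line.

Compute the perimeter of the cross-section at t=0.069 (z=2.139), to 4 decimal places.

Cross-section at t=0.069: each vertex is (1-t)·p0[i] + t·p1[i].
  v1: (1-0.069)·(2.9,2.15) + 0.069·(3.59,3.55) = (2.9476,2.2466)
  v2: (1-0.069)·(1.44,4.23) + 0.069·(1.07,4.75) = (1.4145,4.2659)
  v3: (1-0.069)·(-2.24,1.14) + 0.069·(-4.91,3) = (-2.4242,1.2683)
  v4: (1-0.069)·(-2.97,-1.34) + 0.069·(-5.48,-1.68) = (-3.1432,-1.3635)
  v5: (1-0.069)·(-0.39,-2.24) + 0.069·(-1.55,-6.42) = (-0.4700,-2.5284)
  v6: (1-0.069)·(2.58,-1.11) + 0.069·(8.38,-3.09) = (2.9802,-1.2466)
Perimeter = Σ |v_{i+1} − v_i|:
  edge 1→2: √(-1.5331² + 2.0193²) = 2.5354 (running 2.5354)
  edge 2→3: √(-3.8387² + -2.9975²) = 4.8704 (running 7.4058)
  edge 3→4: √(-0.7190² + -2.6318²) = 2.7282 (running 10.1340)
  edge 4→5: √(2.6732² + -1.1650²) = 2.9160 (running 13.0500)
  edge 5→6: √(3.4502² + 1.2818²) = 3.6806 (running 16.7306)
  edge 6→1: √(-0.0326² + 3.4932²) = 3.4934 (running 20.2240)
Perimeter = 20.2240

Perimeter at t=0.069: 20.2240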